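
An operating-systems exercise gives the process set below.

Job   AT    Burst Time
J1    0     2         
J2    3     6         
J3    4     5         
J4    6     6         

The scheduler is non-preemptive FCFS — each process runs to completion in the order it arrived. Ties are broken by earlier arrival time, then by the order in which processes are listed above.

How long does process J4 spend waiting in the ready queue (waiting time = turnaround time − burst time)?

Gantt: | J1 0-2 | idle 2-3 | J2 3-9 | J3 9-14 | J4 14-20 |
Completion: J1=2  J2=9  J3=14  J4=20
Turnaround (C−A): J1=2  J2=6  J3=10  J4=14
Waiting(J4) = turnaround − burst = 14 − 6 = 8

8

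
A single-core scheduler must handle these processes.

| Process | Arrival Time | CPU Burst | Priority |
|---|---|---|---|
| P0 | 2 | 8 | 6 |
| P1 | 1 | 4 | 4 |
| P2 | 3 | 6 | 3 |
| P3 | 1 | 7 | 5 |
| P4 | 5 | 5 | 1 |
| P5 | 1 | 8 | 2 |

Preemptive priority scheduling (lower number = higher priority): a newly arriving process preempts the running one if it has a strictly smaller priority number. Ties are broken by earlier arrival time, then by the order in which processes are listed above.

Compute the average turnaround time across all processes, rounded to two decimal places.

Timeline: | idle 0-1 | P5 1-5 | P4 5-10 | P5 10-14 | P2 14-20 | P1 20-24 | P3 24-31 | P0 31-39 |
Completion: P0=39  P1=24  P2=20  P3=31  P4=10  P5=14
Turnaround (C−A): P0=37  P1=23  P2=17  P3=30  P4=5  P5=13
Turnaround times: P0=37, P1=23, P2=17, P3=30, P4=5, P5=13
Average turnaround = (37+23+17+30+5+13) / 6 = 125/6 = 20.83

20.83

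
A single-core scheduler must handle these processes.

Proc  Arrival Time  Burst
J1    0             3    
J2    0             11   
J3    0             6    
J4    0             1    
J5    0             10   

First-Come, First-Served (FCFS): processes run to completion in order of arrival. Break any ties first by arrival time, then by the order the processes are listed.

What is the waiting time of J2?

Gantt: | J1 0-3 | J2 3-14 | J3 14-20 | J4 20-21 | J5 21-31 |
Completion: J1=3  J2=14  J3=20  J4=21  J5=31
Turnaround (C−A): J1=3  J2=14  J3=20  J4=21  J5=31
Waiting(J2) = turnaround − burst = 14 − 11 = 3

3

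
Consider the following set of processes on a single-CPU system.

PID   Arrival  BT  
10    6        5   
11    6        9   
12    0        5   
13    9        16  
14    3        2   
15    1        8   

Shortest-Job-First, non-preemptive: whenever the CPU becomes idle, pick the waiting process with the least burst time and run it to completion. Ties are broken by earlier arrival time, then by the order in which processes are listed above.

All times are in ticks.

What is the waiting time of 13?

20

Gantt: | 12 0-5 | 14 5-7 | 10 7-12 | 15 12-20 | 11 20-29 | 13 29-45 |
Completion: 10=12  11=29  12=5  13=45  14=7  15=20
Waiting(13) = turnaround − burst = 36 − 16 = 20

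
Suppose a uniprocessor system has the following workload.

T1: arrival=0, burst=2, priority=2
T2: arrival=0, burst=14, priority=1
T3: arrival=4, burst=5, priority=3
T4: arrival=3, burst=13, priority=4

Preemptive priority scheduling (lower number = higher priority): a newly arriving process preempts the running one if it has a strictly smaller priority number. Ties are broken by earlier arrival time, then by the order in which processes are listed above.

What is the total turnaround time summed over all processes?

78

Timeline: | T2 0-14 | T1 14-16 | T3 16-21 | T4 21-34 |
Completion: T1=16  T2=14  T3=21  T4=34
Turnaround (C−A): T1=16  T2=14  T3=17  T4=31
Turnaround = completion − arrival: T1=16, T2=14, T3=17, T4=31
Total turnaround = 16 + 14 + 17 + 31 = 78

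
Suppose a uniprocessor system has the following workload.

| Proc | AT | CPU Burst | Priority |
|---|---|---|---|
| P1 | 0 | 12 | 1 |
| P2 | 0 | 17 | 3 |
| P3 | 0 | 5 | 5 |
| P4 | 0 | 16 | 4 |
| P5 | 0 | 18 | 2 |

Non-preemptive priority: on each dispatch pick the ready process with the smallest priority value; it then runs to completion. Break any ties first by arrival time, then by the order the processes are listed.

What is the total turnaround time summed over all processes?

220

Schedule: | P1 0-12 | P5 12-30 | P2 30-47 | P4 47-63 | P3 63-68 |
Completion: P1=12  P2=47  P3=68  P4=63  P5=30
Turnaround = completion − arrival: P1=12, P2=47, P3=68, P4=63, P5=30
Total turnaround = 12 + 47 + 68 + 63 + 30 = 220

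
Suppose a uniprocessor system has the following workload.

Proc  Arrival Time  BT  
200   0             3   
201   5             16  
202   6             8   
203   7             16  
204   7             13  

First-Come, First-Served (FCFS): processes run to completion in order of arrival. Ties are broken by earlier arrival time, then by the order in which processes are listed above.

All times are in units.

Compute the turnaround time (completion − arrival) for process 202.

23

Gantt: | 200 0-3 | idle 3-5 | 201 5-21 | 202 21-29 | 203 29-45 | 204 45-58 |
Completion: 200=3  201=21  202=29  203=45  204=58
Turnaround (C−A): 200=3  201=16  202=23  203=38  204=51
Turnaround(202) = completion − arrival = 29 − 6 = 23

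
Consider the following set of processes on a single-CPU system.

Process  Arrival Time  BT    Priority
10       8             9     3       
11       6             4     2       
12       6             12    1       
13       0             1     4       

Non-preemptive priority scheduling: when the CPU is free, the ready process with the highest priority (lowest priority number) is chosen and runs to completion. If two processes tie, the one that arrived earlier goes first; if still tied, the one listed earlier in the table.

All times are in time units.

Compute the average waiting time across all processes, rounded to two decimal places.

Timeline: | 13 0-1 | idle 1-6 | 12 6-18 | 11 18-22 | 10 22-31 |
Completion: 10=31  11=22  12=18  13=1
Turnaround (C−A): 10=23  11=16  12=12  13=1
Waiting times: 10=14, 11=12, 12=0, 13=0
Average waiting = (14+12+0+0) / 4 = 26/4 = 6.50

6.50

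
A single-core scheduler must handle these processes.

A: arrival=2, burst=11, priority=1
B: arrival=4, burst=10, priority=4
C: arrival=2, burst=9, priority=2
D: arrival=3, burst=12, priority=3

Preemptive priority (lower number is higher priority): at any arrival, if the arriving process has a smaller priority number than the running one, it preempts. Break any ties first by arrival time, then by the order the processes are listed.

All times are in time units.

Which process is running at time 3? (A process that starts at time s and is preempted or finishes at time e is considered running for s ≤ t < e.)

A

Timeline: | idle 0-2 | A 2-13 | C 13-22 | D 22-34 | B 34-44 |
Completion: A=13  B=44  C=22  D=34
Turnaround (C−A): A=11  B=40  C=20  D=31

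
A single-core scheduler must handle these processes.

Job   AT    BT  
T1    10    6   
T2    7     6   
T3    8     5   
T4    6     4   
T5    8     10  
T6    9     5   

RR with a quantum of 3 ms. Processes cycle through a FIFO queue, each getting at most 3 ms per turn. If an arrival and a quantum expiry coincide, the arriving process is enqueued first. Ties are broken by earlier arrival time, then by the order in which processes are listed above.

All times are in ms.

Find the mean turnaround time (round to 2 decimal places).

24.50

Gantt: | idle 0-6 | T4 6-9 | T2 9-12 | T3 12-15 | T5 15-18 | T6 18-21 | T4 21-22 | T1 22-25 | T2 25-28 | T3 28-30 | T5 30-33 | T6 33-35 | T1 35-38 | T5 38-42 |
Completion: T1=38  T2=28  T3=30  T4=22  T5=42  T6=35
Turnaround (C−A): T1=28  T2=21  T3=22  T4=16  T5=34  T6=26
Turnaround times: T1=28, T2=21, T3=22, T4=16, T5=34, T6=26
Average turnaround = (28+21+22+16+34+26) / 6 = 147/6 = 24.50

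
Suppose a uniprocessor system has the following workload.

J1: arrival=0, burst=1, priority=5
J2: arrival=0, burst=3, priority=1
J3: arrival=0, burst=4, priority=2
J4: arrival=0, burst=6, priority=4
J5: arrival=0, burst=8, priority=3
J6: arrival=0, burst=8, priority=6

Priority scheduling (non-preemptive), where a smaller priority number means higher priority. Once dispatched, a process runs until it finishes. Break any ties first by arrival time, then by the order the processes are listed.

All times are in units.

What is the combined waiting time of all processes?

Gantt: | J2 0-3 | J3 3-7 | J5 7-15 | J4 15-21 | J1 21-22 | J6 22-30 |
Completion: J1=22  J2=3  J3=7  J4=21  J5=15  J6=30
Waiting = turnaround − burst: J1=21, J2=0, J3=3, J4=15, J5=7, J6=22
Total waiting = 21 + 0 + 3 + 15 + 7 + 22 = 68

68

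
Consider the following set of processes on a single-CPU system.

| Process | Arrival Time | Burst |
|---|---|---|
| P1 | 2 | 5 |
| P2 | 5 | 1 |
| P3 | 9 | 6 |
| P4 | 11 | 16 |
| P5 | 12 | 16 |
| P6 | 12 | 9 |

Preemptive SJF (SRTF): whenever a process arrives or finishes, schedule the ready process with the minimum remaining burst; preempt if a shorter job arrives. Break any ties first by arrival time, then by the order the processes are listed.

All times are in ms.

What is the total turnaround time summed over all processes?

Timeline: | idle 0-2 | P1 2-5 | P2 5-6 | P1 6-8 | idle 8-9 | P3 9-15 | P6 15-24 | P4 24-40 | P5 40-56 |
Completion: P1=8  P2=6  P3=15  P4=40  P5=56  P6=24
Turnaround = completion − arrival: P1=6, P2=1, P3=6, P4=29, P5=44, P6=12
Total turnaround = 6 + 1 + 6 + 29 + 44 + 12 = 98

98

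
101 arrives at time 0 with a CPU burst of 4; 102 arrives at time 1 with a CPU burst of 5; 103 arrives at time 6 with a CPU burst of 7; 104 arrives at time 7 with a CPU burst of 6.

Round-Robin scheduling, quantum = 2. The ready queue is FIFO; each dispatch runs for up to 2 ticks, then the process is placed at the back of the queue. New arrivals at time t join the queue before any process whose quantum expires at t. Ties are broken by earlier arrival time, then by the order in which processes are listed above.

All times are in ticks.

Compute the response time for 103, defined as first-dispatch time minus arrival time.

2

Timeline: | 101 0-2 | 102 2-4 | 101 4-6 | 102 6-8 | 103 8-10 | 104 10-12 | 102 12-13 | 103 13-15 | 104 15-17 | 103 17-19 | 104 19-21 | 103 21-22 |
Completion: 101=6  102=13  103=22  104=21
Response(103) = first start − arrival = 8 − 6 = 2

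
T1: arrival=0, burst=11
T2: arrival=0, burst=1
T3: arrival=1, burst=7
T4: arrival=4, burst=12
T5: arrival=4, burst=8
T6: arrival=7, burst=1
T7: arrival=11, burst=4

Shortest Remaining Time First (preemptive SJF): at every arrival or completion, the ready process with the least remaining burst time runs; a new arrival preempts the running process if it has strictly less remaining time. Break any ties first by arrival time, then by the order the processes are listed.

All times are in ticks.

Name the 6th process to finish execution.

Schedule: | T2 0-1 | T3 1-8 | T6 8-9 | T5 9-11 | T7 11-15 | T5 15-21 | T1 21-32 | T4 32-44 |
Completion: T1=32  T2=1  T3=8  T4=44  T5=21  T6=9  T7=15
Finish order: T2 → T3 → T6 → T7 → T5 → T1 → T4

T1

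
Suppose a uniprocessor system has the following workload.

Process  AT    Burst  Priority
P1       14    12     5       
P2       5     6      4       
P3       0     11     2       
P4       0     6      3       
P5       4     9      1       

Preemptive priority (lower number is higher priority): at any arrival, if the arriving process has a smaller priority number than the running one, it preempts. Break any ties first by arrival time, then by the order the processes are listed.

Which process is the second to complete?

Schedule: | P3 0-4 | P5 4-13 | P3 13-20 | P4 20-26 | P2 26-32 | P1 32-44 |
Completion: P1=44  P2=32  P3=20  P4=26  P5=13
Finish order: P5 → P3 → P4 → P2 → P1

P3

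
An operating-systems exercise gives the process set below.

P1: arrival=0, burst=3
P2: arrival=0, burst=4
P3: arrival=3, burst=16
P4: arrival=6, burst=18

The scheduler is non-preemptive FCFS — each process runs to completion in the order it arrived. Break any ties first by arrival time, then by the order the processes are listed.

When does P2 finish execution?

7

Gantt: | P1 0-3 | P2 3-7 | P3 7-23 | P4 23-41 |
Completion: P1=3  P2=7  P3=23  P4=41
Turnaround (C−A): P1=3  P2=7  P3=20  P4=35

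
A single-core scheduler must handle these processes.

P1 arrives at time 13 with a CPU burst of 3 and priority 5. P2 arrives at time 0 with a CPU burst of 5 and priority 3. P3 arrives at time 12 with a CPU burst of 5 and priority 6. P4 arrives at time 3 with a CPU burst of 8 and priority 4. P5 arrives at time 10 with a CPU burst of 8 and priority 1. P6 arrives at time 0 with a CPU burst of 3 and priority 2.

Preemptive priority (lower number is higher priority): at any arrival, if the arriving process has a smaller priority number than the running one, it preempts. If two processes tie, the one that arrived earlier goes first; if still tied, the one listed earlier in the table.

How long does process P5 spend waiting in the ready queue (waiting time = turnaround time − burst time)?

Schedule: | P6 0-3 | P2 3-8 | P4 8-10 | P5 10-18 | P4 18-24 | P1 24-27 | P3 27-32 |
Completion: P1=27  P2=8  P3=32  P4=24  P5=18  P6=3
Waiting(P5) = turnaround − burst = 8 − 8 = 0

0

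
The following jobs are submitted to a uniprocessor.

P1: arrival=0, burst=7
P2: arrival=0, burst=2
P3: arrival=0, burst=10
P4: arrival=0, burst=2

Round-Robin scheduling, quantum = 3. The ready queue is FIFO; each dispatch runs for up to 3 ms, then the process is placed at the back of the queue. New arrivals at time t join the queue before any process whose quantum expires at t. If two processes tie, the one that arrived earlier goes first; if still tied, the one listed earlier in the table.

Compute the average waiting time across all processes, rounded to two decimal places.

Schedule: | P1 0-3 | P2 3-5 | P3 5-8 | P4 8-10 | P1 10-13 | P3 13-16 | P1 16-17 | P3 17-21 |
Completion: P1=17  P2=5  P3=21  P4=10
Turnaround (C−A): P1=17  P2=5  P3=21  P4=10
Waiting times: P1=10, P2=3, P3=11, P4=8
Average waiting = (10+3+11+8) / 4 = 32/4 = 8.00

8.00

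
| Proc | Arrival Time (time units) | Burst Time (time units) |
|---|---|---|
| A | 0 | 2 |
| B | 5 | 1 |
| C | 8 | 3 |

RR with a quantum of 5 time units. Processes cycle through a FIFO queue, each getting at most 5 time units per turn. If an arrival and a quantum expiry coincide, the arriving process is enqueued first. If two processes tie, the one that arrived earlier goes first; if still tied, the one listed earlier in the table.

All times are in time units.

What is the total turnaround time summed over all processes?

Timeline: | A 0-2 | idle 2-5 | B 5-6 | idle 6-8 | C 8-11 |
Completion: A=2  B=6  C=11
Turnaround (C−A): A=2  B=1  C=3
Turnaround = completion − arrival: A=2, B=1, C=3
Total turnaround = 2 + 1 + 3 = 6

6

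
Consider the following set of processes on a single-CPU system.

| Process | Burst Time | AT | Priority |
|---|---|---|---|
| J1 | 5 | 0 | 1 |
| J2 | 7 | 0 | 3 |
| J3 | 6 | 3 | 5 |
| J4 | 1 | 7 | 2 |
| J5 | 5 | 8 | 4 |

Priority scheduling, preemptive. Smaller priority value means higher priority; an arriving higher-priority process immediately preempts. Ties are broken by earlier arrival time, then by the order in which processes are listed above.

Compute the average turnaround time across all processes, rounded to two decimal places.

10.00

Gantt: | J1 0-5 | J2 5-7 | J4 7-8 | J2 8-13 | J5 13-18 | J3 18-24 |
Completion: J1=5  J2=13  J3=24  J4=8  J5=18
Turnaround (C−A): J1=5  J2=13  J3=21  J4=1  J5=10
Turnaround times: J1=5, J2=13, J3=21, J4=1, J5=10
Average turnaround = (5+13+21+1+10) / 5 = 50/5 = 10.00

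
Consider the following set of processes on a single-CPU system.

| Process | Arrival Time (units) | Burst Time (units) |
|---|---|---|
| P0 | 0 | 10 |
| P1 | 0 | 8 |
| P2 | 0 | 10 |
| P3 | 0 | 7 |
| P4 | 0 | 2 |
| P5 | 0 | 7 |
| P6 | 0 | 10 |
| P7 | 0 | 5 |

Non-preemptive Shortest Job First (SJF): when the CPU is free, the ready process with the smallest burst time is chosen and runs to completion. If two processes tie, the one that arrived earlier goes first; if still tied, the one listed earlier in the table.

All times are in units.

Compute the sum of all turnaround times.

Timeline: | P4 0-2 | P7 2-7 | P3 7-14 | P5 14-21 | P1 21-29 | P0 29-39 | P2 39-49 | P6 49-59 |
Completion: P0=39  P1=29  P2=49  P3=14  P4=2  P5=21  P6=59  P7=7
Turnaround = completion − arrival: P0=39, P1=29, P2=49, P3=14, P4=2, P5=21, P6=59, P7=7
Total turnaround = 39 + 29 + 49 + 14 + 2 + 21 + 59 + 7 = 220

220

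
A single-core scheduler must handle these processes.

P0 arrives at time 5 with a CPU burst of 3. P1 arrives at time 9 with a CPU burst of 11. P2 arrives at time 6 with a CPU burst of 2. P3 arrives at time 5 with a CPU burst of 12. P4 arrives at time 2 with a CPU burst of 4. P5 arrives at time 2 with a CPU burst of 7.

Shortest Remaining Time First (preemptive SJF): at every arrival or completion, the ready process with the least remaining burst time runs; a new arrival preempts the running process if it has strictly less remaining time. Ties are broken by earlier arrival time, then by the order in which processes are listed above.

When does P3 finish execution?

Schedule: | idle 0-2 | P4 2-6 | P2 6-8 | P0 8-11 | P5 11-18 | P1 18-29 | P3 29-41 |
Completion: P0=11  P1=29  P2=8  P3=41  P4=6  P5=18
Turnaround (C−A): P0=6  P1=20  P2=2  P3=36  P4=4  P5=16

41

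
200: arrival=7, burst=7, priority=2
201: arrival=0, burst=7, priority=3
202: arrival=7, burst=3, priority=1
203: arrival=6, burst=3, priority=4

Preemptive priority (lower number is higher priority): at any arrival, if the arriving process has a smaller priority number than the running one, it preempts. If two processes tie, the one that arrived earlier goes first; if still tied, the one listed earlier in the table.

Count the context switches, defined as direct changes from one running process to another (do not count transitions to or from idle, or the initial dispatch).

3

Gantt: | 201 0-7 | 202 7-10 | 200 10-17 | 203 17-20 |
Completion: 200=17  201=7  202=10  203=20
Turnaround (C−A): 200=10  201=7  202=3  203=14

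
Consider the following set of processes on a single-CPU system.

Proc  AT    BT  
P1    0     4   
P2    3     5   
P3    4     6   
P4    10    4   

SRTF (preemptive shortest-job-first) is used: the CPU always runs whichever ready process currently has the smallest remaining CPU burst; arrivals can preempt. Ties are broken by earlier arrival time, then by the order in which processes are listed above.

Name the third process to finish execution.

P4

Schedule: | P1 0-4 | P2 4-9 | P3 9-10 | P4 10-14 | P3 14-19 |
Completion: P1=4  P2=9  P3=19  P4=14
Turnaround (C−A): P1=4  P2=6  P3=15  P4=4
Finish order: P1 → P2 → P4 → P3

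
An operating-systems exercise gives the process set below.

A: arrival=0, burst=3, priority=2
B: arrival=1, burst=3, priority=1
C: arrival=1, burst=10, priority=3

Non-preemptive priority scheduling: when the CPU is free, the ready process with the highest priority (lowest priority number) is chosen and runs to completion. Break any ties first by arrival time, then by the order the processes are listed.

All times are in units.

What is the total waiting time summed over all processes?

Schedule: | A 0-3 | B 3-6 | C 6-16 |
Completion: A=3  B=6  C=16
Waiting = turnaround − burst: A=0, B=2, C=5
Total waiting = 0 + 2 + 5 = 7

7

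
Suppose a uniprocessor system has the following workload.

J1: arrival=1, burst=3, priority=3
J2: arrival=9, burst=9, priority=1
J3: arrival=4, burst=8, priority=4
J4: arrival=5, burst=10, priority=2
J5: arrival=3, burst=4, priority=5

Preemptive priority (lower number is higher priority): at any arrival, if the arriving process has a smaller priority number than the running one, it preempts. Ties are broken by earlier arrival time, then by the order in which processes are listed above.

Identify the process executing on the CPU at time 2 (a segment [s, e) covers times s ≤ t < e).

Schedule: | idle 0-1 | J1 1-4 | J3 4-5 | J4 5-9 | J2 9-18 | J4 18-24 | J3 24-31 | J5 31-35 |
Completion: J1=4  J2=18  J3=31  J4=24  J5=35
Turnaround (C−A): J1=3  J2=9  J3=27  J4=19  J5=32

J1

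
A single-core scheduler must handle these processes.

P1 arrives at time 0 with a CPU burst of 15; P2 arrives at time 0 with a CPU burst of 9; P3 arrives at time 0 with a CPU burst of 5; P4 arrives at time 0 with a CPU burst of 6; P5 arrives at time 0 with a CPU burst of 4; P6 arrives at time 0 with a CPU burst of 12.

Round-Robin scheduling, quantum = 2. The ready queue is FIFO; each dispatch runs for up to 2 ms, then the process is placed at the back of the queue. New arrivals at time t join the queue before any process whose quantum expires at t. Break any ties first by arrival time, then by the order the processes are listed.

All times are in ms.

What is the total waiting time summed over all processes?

172

Schedule: | P1 0-2 | P2 2-4 | P3 4-6 | P4 6-8 | P5 8-10 | P6 10-12 | P1 12-14 | P2 14-16 | P3 16-18 | P4 18-20 | P5 20-22 | P6 22-24 | P1 24-26 | P2 26-28 | P3 28-29 | P4 29-31 | P6 31-33 | P1 33-35 | P2 35-37 | P6 37-39 | P1 39-41 | P2 41-42 | P6 42-44 | P1 44-46 | P6 46-48 | P1 48-51 |
Completion: P1=51  P2=42  P3=29  P4=31  P5=22  P6=48
Turnaround (C−A): P1=51  P2=42  P3=29  P4=31  P5=22  P6=48
Waiting = turnaround − burst: P1=36, P2=33, P3=24, P4=25, P5=18, P6=36
Total waiting = 36 + 33 + 24 + 25 + 18 + 36 = 172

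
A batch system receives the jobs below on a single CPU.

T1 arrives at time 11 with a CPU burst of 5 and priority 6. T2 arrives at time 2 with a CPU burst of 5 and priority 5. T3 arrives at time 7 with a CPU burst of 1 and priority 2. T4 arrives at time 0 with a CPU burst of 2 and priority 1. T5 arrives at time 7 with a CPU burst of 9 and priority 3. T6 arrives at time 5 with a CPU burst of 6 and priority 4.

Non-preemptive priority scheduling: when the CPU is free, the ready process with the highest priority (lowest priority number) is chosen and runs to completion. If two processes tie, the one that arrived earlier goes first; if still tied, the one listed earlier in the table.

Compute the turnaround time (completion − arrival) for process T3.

1

Timeline: | T4 0-2 | T2 2-7 | T3 7-8 | T5 8-17 | T6 17-23 | T1 23-28 |
Completion: T1=28  T2=7  T3=8  T4=2  T5=17  T6=23
Turnaround(T3) = completion − arrival = 8 − 7 = 1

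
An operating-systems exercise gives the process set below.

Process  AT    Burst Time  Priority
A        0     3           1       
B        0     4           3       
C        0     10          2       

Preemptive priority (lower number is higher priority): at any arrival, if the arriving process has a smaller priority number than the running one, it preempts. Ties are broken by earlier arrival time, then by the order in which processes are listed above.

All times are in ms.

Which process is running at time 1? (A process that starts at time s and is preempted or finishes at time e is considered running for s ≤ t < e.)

A

Gantt: | A 0-3 | C 3-13 | B 13-17 |
Completion: A=3  B=17  C=13
Turnaround (C−A): A=3  B=17  C=13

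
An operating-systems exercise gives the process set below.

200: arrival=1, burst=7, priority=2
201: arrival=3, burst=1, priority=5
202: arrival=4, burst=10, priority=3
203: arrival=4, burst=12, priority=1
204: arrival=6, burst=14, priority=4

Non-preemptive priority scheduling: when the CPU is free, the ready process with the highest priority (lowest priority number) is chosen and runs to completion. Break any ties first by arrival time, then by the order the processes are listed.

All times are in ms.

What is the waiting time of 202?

16

Timeline: | idle 0-1 | 200 1-8 | 203 8-20 | 202 20-30 | 204 30-44 | 201 44-45 |
Completion: 200=8  201=45  202=30  203=20  204=44
Waiting(202) = turnaround − burst = 26 − 10 = 16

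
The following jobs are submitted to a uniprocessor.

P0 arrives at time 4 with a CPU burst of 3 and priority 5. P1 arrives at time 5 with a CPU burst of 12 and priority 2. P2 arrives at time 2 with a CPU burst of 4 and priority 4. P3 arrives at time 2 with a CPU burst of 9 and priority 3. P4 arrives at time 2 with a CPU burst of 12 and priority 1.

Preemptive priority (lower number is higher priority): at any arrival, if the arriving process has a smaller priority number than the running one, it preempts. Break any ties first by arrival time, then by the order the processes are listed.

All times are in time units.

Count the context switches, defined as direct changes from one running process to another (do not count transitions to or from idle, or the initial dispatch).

4

Gantt: | idle 0-2 | P4 2-14 | P1 14-26 | P3 26-35 | P2 35-39 | P0 39-42 |
Completion: P0=42  P1=26  P2=39  P3=35  P4=14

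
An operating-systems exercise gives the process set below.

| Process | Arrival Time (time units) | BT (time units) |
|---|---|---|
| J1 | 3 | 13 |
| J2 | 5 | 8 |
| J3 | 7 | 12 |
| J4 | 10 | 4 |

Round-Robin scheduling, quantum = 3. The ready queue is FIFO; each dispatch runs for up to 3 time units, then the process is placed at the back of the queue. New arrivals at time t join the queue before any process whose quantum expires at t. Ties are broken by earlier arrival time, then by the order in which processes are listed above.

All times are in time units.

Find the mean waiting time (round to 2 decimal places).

Timeline: | idle 0-3 | J1 3-6 | J2 6-9 | J1 9-12 | J3 12-15 | J2 15-18 | J4 18-21 | J1 21-24 | J3 24-27 | J2 27-29 | J4 29-30 | J1 30-33 | J3 33-36 | J1 36-37 | J3 37-40 |
Completion: J1=37  J2=29  J3=40  J4=30
Turnaround (C−A): J1=34  J2=24  J3=33  J4=20
Waiting times: J1=21, J2=16, J3=21, J4=16
Average waiting = (21+16+21+16) / 4 = 74/4 = 18.50

18.50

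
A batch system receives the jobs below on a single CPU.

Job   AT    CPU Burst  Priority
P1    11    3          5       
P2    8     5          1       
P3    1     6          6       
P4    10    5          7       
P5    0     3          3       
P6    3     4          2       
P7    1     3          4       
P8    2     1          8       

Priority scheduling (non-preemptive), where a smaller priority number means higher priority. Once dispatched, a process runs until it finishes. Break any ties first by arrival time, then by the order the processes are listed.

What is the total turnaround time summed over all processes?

Timeline: | P5 0-3 | P6 3-7 | P7 7-10 | P2 10-15 | P1 15-18 | P3 18-24 | P4 24-29 | P8 29-30 |
Completion: P1=18  P2=15  P3=24  P4=29  P5=3  P6=7  P7=10  P8=30
Turnaround (C−A): P1=7  P2=7  P3=23  P4=19  P5=3  P6=4  P7=9  P8=28
Turnaround = completion − arrival: P1=7, P2=7, P3=23, P4=19, P5=3, P6=4, P7=9, P8=28
Total turnaround = 7 + 7 + 23 + 19 + 3 + 4 + 9 + 28 = 100

100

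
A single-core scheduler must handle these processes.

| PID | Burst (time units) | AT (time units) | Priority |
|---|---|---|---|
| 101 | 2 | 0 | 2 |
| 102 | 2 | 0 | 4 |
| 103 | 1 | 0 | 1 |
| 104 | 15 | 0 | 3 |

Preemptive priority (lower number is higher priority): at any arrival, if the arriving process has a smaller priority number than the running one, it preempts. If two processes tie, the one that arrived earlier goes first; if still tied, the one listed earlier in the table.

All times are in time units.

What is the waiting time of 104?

Timeline: | 103 0-1 | 101 1-3 | 104 3-18 | 102 18-20 |
Completion: 101=3  102=20  103=1  104=18
Turnaround (C−A): 101=3  102=20  103=1  104=18
Waiting(104) = turnaround − burst = 18 − 15 = 3

3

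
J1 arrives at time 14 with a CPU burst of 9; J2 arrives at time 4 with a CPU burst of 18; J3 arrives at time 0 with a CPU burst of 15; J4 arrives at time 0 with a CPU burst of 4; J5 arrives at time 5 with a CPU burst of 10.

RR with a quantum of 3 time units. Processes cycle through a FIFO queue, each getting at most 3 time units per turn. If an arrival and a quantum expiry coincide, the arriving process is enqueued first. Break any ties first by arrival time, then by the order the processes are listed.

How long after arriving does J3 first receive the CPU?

0

Schedule: | J3 0-3 | J4 3-6 | J3 6-9 | J2 9-12 | J5 12-15 | J4 15-16 | J3 16-19 | J2 19-22 | J1 22-25 | J5 25-28 | J3 28-31 | J2 31-34 | J1 34-37 | J5 37-40 | J3 40-43 | J2 43-46 | J1 46-49 | J5 49-50 | J2 50-56 |
Completion: J1=49  J2=56  J3=43  J4=16  J5=50
Turnaround (C−A): J1=35  J2=52  J3=43  J4=16  J5=45
Response(J3) = first start − arrival = 0 − 0 = 0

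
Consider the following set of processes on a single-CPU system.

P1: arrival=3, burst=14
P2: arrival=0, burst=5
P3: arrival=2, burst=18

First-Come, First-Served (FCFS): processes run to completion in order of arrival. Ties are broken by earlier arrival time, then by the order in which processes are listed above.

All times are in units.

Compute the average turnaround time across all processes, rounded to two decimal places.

Gantt: | P2 0-5 | P3 5-23 | P1 23-37 |
Completion: P1=37  P2=5  P3=23
Turnaround (C−A): P1=34  P2=5  P3=21
Turnaround times: P1=34, P2=5, P3=21
Average turnaround = (34+5+21) / 3 = 60/3 = 20.00

20.00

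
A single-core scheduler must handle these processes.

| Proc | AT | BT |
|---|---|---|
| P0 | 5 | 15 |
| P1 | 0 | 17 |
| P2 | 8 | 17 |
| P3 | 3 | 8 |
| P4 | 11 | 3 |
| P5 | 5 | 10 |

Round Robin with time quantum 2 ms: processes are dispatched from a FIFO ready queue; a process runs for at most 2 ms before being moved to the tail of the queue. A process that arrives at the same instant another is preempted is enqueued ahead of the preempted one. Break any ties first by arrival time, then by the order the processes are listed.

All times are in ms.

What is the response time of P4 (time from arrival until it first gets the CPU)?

9

Schedule: | P1 0-4 | P3 4-6 | P1 6-8 | P0 8-10 | P5 10-12 | P3 12-14 | P2 14-16 | P1 16-18 | P0 18-20 | P4 20-22 | P5 22-24 | P3 24-26 | P2 26-28 | P1 28-30 | P0 30-32 | P4 32-33 | P5 33-35 | P3 35-37 | P2 37-39 | P1 39-41 | P0 41-43 | P5 43-45 | P2 45-47 | P1 47-49 | P0 49-51 | P5 51-53 | P2 53-55 | P1 55-57 | P0 57-59 | P2 59-61 | P1 61-62 | P0 62-64 | P2 64-66 | P0 66-67 | P2 67-70 |
Completion: P0=67  P1=62  P2=70  P3=37  P4=33  P5=53
Turnaround (C−A): P0=62  P1=62  P2=62  P3=34  P4=22  P5=48
Response(P4) = first start − arrival = 20 − 11 = 9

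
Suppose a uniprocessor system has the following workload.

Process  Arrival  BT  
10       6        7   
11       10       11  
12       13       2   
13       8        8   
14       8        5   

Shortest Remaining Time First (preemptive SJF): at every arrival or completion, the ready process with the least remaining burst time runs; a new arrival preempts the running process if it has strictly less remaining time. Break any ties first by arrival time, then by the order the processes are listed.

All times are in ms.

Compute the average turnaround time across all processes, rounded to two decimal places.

14.00

Gantt: | idle 0-6 | 10 6-13 | 12 13-15 | 14 15-20 | 13 20-28 | 11 28-39 |
Completion: 10=13  11=39  12=15  13=28  14=20
Turnaround (C−A): 10=7  11=29  12=2  13=20  14=12
Turnaround times: 10=7, 11=29, 12=2, 13=20, 14=12
Average turnaround = (7+29+2+20+12) / 5 = 70/5 = 14.00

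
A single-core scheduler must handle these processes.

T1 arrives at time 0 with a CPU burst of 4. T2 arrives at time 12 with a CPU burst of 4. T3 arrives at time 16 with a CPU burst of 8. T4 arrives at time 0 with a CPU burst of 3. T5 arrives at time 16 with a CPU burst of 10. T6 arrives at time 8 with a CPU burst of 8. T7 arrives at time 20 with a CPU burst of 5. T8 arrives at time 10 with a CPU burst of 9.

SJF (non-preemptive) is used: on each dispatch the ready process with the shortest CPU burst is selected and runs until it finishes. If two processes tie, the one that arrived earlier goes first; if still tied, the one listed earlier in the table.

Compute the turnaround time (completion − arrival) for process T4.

3

Schedule: | T4 0-3 | T1 3-7 | idle 7-8 | T6 8-16 | T2 16-20 | T7 20-25 | T3 25-33 | T8 33-42 | T5 42-52 |
Completion: T1=7  T2=20  T3=33  T4=3  T5=52  T6=16  T7=25  T8=42
Turnaround (C−A): T1=7  T2=8  T3=17  T4=3  T5=36  T6=8  T7=5  T8=32
Turnaround(T4) = completion − arrival = 3 − 0 = 3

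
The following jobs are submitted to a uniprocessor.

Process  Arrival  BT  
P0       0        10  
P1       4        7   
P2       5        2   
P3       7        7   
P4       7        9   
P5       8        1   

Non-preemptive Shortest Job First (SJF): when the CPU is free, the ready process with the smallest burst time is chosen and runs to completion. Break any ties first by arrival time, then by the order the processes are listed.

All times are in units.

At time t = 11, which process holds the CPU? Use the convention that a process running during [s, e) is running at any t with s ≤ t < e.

Gantt: | P0 0-10 | P5 10-11 | P2 11-13 | P1 13-20 | P3 20-27 | P4 27-36 |
Completion: P0=10  P1=20  P2=13  P3=27  P4=36  P5=11

P2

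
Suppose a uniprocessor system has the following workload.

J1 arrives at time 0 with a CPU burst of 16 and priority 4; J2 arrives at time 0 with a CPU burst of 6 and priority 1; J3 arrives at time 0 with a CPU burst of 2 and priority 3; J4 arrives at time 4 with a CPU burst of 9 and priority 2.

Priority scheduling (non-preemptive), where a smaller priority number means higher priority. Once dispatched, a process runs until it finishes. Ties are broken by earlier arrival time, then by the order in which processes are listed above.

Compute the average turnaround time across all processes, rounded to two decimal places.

Gantt: | J2 0-6 | J4 6-15 | J3 15-17 | J1 17-33 |
Completion: J1=33  J2=6  J3=17  J4=15
Turnaround times: J1=33, J2=6, J3=17, J4=11
Average turnaround = (33+6+17+11) / 4 = 67/4 = 16.75

16.75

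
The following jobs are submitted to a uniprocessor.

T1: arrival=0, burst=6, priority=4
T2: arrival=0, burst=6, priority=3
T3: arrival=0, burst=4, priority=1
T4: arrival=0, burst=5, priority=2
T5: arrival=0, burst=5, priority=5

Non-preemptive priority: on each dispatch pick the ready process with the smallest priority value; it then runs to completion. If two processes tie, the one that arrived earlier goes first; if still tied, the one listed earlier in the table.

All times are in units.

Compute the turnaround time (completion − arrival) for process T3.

Gantt: | T3 0-4 | T4 4-9 | T2 9-15 | T1 15-21 | T5 21-26 |
Completion: T1=21  T2=15  T3=4  T4=9  T5=26
Turnaround(T3) = completion − arrival = 4 − 0 = 4

4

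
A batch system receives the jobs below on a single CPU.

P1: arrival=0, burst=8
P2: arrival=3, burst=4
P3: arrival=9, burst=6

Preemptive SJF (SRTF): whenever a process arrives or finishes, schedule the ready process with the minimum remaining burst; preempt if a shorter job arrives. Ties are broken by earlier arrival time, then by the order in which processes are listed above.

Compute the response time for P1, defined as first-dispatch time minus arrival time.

0

Schedule: | P1 0-3 | P2 3-7 | P1 7-12 | P3 12-18 |
Completion: P1=12  P2=7  P3=18
Turnaround (C−A): P1=12  P2=4  P3=9
Response(P1) = first start − arrival = 0 − 0 = 0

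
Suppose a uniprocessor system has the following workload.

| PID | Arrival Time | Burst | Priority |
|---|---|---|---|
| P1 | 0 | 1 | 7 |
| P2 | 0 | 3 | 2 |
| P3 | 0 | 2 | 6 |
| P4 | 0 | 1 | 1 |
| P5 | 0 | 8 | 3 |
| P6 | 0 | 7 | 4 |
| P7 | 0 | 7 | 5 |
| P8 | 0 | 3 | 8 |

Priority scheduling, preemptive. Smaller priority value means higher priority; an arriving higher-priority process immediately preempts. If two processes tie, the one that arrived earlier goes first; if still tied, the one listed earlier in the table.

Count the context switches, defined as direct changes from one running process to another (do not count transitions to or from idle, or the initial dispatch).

7

Timeline: | P4 0-1 | P2 1-4 | P5 4-12 | P6 12-19 | P7 19-26 | P3 26-28 | P1 28-29 | P8 29-32 |
Completion: P1=29  P2=4  P3=28  P4=1  P5=12  P6=19  P7=26  P8=32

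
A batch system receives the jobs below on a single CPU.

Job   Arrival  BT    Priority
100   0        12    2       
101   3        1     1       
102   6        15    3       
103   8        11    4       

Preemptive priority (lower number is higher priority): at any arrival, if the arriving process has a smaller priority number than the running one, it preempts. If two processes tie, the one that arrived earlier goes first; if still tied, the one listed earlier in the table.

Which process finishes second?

Gantt: | 100 0-3 | 101 3-4 | 100 4-13 | 102 13-28 | 103 28-39 |
Completion: 100=13  101=4  102=28  103=39
Turnaround (C−A): 100=13  101=1  102=22  103=31
Finish order: 101 → 100 → 102 → 103

100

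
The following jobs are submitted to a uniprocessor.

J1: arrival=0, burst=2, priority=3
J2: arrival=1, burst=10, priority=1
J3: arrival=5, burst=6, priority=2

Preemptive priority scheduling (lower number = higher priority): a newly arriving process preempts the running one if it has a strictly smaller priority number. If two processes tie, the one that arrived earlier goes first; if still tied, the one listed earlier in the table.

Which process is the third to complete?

J1

Schedule: | J1 0-1 | J2 1-11 | J3 11-17 | J1 17-18 |
Completion: J1=18  J2=11  J3=17
Finish order: J2 → J3 → J1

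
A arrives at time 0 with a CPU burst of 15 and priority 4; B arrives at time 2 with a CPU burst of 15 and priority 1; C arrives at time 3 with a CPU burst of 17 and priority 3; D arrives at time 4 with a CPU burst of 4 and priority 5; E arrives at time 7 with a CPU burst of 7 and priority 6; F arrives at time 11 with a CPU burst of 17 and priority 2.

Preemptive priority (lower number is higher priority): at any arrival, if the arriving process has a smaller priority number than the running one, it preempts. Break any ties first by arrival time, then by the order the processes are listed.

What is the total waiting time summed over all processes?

207

Schedule: | A 0-2 | B 2-17 | F 17-34 | C 34-51 | A 51-64 | D 64-68 | E 68-75 |
Completion: A=64  B=17  C=51  D=68  E=75  F=34
Waiting = turnaround − burst: A=49, B=0, C=31, D=60, E=61, F=6
Total waiting = 49 + 0 + 31 + 60 + 61 + 6 = 207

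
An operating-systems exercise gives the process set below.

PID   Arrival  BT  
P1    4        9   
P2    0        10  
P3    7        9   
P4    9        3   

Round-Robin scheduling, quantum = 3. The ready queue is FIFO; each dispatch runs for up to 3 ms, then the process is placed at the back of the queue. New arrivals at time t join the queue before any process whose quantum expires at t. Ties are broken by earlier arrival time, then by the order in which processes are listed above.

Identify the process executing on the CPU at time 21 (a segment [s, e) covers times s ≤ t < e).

P2

Schedule: | P2 0-6 | P1 6-9 | P2 9-12 | P3 12-15 | P4 15-18 | P1 18-21 | P2 21-22 | P3 22-25 | P1 25-28 | P3 28-31 |
Completion: P1=28  P2=22  P3=31  P4=18
Turnaround (C−A): P1=24  P2=22  P3=24  P4=9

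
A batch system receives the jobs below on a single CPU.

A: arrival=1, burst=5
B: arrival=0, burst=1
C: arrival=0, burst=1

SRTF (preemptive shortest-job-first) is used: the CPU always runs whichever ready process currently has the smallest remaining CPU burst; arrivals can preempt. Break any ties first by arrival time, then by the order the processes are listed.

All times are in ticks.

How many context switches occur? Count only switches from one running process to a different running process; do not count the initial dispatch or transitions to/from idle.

Timeline: | B 0-1 | C 1-2 | A 2-7 |
Completion: A=7  B=1  C=2

2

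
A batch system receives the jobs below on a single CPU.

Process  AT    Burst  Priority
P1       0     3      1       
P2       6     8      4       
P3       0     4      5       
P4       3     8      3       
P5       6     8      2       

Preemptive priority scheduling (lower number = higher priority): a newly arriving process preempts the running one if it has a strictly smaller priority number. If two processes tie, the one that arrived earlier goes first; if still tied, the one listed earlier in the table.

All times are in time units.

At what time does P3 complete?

Gantt: | P1 0-3 | P4 3-6 | P5 6-14 | P4 14-19 | P2 19-27 | P3 27-31 |
Completion: P1=3  P2=27  P3=31  P4=19  P5=14
Turnaround (C−A): P1=3  P2=21  P3=31  P4=16  P5=8

31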